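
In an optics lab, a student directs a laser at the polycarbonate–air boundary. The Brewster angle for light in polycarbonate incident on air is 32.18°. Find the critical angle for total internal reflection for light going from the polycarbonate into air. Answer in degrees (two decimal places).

θ_c ≈ 38.99°

n₂/n₁ = tan 32.18° = 0.6292; the critical angle satisfies sin θ_c = n₂/n₁.
θ_c = arcsin(0.6292) = 38.99°.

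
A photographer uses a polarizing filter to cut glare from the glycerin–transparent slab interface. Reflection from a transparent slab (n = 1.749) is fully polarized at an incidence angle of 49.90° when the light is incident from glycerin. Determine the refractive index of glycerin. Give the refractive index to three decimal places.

n ≈ 1.473

Full polarization of the reflected beam means tan θ_B = n₂/n₁, where n₁ is the incident medium (glycerin).
n₁ = n₂ / tan θ_B = 1.749 / tan 49.90° = 1.473.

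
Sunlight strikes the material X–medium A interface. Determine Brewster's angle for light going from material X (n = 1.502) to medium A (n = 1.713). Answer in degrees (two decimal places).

The reflected p-component vanishes when tan θ_B = n₂/n₁.
Brewster's condition: tan θ_B = n₂/n₁ = 1.713/1.502 = 1.1405.
So θ_B = arctan 1.1405 = 48.75°.

θ_B ≈ 48.75°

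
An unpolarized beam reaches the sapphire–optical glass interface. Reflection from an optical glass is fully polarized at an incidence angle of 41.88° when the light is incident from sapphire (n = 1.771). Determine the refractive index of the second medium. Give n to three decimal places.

Full polarization of the reflected beam means tan θ_B = n₂/n₁, where n₁ is the incident medium (sapphire).
n₂ = n₁ tan θ_B = 1.771 × tan 41.88° = 1.588.

n ≈ 1.588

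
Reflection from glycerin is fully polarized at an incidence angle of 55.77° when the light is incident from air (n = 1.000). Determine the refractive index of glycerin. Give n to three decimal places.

n ≈ 1.470

At Brewster's angle, tan θ_B = n₂/n₁ with n₁ on the incident side (air) and n₂ on the transmitted side (glycerin).
n₂ = n₁ tan θ_B = 1.000 × tan 55.77° = 1.470.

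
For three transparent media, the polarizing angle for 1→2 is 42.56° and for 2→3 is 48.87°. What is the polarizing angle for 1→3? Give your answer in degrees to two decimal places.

θ_B ≈ 46.44°

n₂/n₁ = tan 42.56° = 0.9183 and n₃/n₂ = tan 48.87° = 1.1451.
Multiplying, n₃/n₁ = 0.9183 × 1.1451 = 1.0515, and θ_B(1→3) = arctan 1.0515 = 46.44°.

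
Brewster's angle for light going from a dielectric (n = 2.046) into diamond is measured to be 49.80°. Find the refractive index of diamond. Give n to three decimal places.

Brewster's law: tan θ_B = n₂/n₁ (light incident in a dielectric, refracted into diamond).
n₂ = n₁ tan θ_B = 2.046 × tan 49.80° = 2.421.

n ≈ 2.421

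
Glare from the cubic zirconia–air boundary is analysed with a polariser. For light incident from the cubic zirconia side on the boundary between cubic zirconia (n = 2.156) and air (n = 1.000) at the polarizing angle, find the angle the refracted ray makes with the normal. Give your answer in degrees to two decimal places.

θ_t ≈ 65.12°

tan θ_B = n₂/n₁ = 1.000/2.156 = 0.4638, so θ_B = 24.88°.
The refracted ray is perpendicular to the reflected ray, so θ_t = 90° − θ_B = 65.12°.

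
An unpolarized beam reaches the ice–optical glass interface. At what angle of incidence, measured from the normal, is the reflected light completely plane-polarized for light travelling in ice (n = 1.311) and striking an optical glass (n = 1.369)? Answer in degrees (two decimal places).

θ_B ≈ 46.24°

Here n₂/n₁ = 1.369/1.311 = 1.0442, and Brewster's law gives tan θ_B = n₂/n₁. Taking the arctangent, θ_B = 46.24°.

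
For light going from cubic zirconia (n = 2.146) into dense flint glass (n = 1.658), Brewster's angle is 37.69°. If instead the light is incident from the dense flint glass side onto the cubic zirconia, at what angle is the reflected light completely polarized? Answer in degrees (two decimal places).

θ_B' ≈ 52.31°

tan θ_B' = n₁/n₂ = 1/tan θ_B, so θ_B' = 90° − θ_B.
θ_B' = 90° − 37.69° = 52.31°.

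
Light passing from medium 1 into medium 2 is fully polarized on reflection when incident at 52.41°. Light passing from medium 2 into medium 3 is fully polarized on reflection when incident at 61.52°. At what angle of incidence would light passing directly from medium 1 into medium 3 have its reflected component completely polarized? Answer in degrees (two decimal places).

θ_B ≈ 67.33°

Each Brewster angle gives a ratio: n₂/n₁ = tan 52.41° = 1.2990, n₃/n₂ = tan 61.52° = 1.8433.
n₃/n₁ = 2.3944. Then tan θ_B(1→3) = n₃/n₁, so θ_B(1→3) = arctan(2.3944) = 67.33°.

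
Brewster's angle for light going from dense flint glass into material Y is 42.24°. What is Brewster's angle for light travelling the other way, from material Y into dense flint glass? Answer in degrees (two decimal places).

θ_B' ≈ 47.76°

tan θ_B' = n₁/n₂ = 1/tan θ_B, so θ_B' = 90° − θ_B.
θ_B' = 90° − 42.24° = 47.76°.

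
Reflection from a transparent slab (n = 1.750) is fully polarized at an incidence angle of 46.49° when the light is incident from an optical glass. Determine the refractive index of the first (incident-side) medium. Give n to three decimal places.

At the Brewster angle, tan θ_B = n₂/n₁ with n₁ on the incident side (an optical glass) and n₂ on the transmitted side (a transparent slab).
n₁ = n₂ / tan θ_B = 1.750 / tan 46.49° = 1.661.

n ≈ 1.661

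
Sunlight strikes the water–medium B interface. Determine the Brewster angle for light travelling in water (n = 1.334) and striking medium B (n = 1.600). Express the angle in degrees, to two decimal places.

Here n₂/n₁ = 1.600/1.334 = 1.1994, and Brewster's law gives tan θ_B = n₂/n₁. Taking the arctangent, θ_B = 50.18°.

θ_B ≈ 50.18°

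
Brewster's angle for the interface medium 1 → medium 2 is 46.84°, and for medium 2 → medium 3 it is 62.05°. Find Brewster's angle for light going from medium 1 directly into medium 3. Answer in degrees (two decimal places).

tan θ_B(1→2) = n₂/n₁ = tan 46.84° = 1.0664.
tan θ_B(2→3) = n₃/n₂ = tan 62.05° = 1.8847.
So n₃/n₁ = (n₂/n₁)(n₃/n₂) = 1.0664 × 1.8847 = 2.0098.
θ_B(1→3) = arctan(2.0098) = 63.55°.

θ_B ≈ 63.55°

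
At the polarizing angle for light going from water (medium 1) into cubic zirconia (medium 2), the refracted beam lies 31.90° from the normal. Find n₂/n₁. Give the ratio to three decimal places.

θ_B + θ_t = 90°, so θ_B = 90° − 31.90° = 58.10°.
Then n₂/n₁ = tan θ_B = tan 58.10° = 1.607.

n₂/n₁ ≈ 1.607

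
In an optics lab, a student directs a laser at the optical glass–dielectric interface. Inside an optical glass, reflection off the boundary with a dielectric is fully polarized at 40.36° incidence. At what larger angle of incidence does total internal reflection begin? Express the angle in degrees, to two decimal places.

n₂/n₁ = tan 40.36° = 0.8499; the critical angle satisfies sin θ_c = n₂/n₁.
θ_c = arcsin(0.8499) = 58.20°.

θ_c ≈ 58.20°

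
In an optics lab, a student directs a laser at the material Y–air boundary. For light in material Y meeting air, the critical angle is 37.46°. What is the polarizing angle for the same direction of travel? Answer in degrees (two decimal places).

θ_B ≈ 31.31°

n₂/n₁ = sin θ_c = sin 37.46° = 0.6082.
tan θ_B equals the same ratio, so θ_B = arctan(0.6082) = 31.31°.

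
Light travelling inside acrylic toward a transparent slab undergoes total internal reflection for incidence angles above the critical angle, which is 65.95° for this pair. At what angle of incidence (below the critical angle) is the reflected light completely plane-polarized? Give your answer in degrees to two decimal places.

At the critical angle sin θ_c = n₂/n₁, giving n₂/n₁ = sin 65.95° = 0.9132.
Then tan θ_B = n₂/n₁ = 0.9132, so θ_B = arctan 0.9132 = 42.40°.

θ_B ≈ 42.40°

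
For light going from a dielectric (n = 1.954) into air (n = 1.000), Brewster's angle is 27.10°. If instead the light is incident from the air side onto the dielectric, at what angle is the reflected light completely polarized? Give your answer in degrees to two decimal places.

The two Brewster angles are complementary: θ_B' = 90° − θ_B = 90° − 27.10° = 62.90°.

θ_B' ≈ 62.90°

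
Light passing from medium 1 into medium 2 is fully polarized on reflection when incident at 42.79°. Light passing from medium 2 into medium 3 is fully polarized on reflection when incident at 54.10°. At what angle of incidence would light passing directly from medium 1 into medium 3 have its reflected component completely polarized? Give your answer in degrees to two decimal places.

θ_B ≈ 51.97°

n₂/n₁ = tan 42.79° = 0.9257 and n₃/n₂ = tan 54.10° = 1.3814.
So n₃/n₁ = (n₂/n₁)(n₃/n₂) = 0.9257 × 1.3814 = 1.2788.
θ_B(1→3) = arctan(1.2788) = 51.97°.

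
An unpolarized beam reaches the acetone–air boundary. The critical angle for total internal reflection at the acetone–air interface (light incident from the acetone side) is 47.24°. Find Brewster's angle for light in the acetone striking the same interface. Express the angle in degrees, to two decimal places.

sin θ_c = n₂/n₁, so n₂/n₁ = sin 47.24° = 0.7342.
Brewster: tan θ_B = n₂/n₁ = 0.7342.
θ_B = arctan(0.7342) = 36.29°.

θ_B ≈ 36.29°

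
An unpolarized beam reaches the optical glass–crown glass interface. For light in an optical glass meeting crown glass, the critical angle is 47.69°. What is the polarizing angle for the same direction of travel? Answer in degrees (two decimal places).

θ_B ≈ 36.48°

n₂/n₁ = sin θ_c = sin 47.69° = 0.7395.
tan θ_B equals the same ratio, so θ_B = arctan(0.7395) = 36.48°.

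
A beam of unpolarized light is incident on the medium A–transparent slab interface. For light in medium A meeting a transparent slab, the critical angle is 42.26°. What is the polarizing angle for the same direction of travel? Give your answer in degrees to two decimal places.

θ_B ≈ 33.92°

sin θ_c = n₂/n₁, so n₂/n₁ = sin 42.26° = 0.6725.
Brewster: tan θ_B = n₂/n₁ = 0.6725.
θ_B = arctan(0.6725) = 33.92°.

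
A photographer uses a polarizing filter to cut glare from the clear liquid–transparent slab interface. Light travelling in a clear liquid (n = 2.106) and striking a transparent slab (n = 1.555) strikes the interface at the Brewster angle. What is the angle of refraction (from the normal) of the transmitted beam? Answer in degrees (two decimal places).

θ_t ≈ 53.56°

tan θ_B = n₂/n₁ = 1.555/2.106 = 0.7384, so θ_B = 36.44°.
The refracted ray is perpendicular to the reflected ray, so θ_t = 90° − θ_B = 53.56°.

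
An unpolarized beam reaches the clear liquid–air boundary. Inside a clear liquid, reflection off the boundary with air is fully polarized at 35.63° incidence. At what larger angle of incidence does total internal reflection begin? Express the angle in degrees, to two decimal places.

θ_c ≈ 45.78°

tan θ_B = n₂/n₁ = tan 35.63° = 0.7167.
Total internal reflection: sin θ_c = n₂/n₁ = 0.7167.
θ_c = arcsin(0.7167) = 45.78°.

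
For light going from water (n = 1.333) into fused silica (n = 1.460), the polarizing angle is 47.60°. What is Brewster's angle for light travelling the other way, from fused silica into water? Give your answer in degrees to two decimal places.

θ_B' ≈ 42.40°

Reversing the direction swaps n₁ and n₂, so tan θ_B' = 1/tan θ_B and θ_B' = 90° − θ_B.
Hence θ_B' = 90° − 47.60° = 42.40°.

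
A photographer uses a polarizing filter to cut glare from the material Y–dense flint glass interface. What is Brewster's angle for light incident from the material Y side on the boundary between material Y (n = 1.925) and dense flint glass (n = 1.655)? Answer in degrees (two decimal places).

tan θ_B = n₂/n₁ = 1.655/1.925 = 0.8597.
So θ_B = arctan 0.8597 = 40.69°.

θ_B ≈ 40.69°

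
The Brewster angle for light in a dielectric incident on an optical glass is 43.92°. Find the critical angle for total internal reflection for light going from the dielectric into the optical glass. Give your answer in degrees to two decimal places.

tan θ_B = n₂/n₁ = tan 43.92° = 0.9630.
Total internal reflection: sin θ_c = n₂/n₁ = 0.9630.
θ_c = arcsin(0.9630) = 74.36°.

θ_c ≈ 74.36°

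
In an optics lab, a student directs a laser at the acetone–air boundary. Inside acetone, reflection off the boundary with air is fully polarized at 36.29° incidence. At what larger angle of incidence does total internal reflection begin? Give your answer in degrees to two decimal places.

n₂/n₁ = tan 36.29° = 0.7343; the critical angle satisfies sin θ_c = n₂/n₁.
θ_c = arcsin(0.7343) = 47.25°.

θ_c ≈ 47.25°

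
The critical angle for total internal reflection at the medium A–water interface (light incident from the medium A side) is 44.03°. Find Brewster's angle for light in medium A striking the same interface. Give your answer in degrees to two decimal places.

θ_B ≈ 34.80°

At the critical angle sin θ_c = n₂/n₁, giving n₂/n₁ = sin 44.03° = 0.6950.
Then tan θ_B = n₂/n₁ = 0.6950, so θ_B = arctan 0.6950 = 34.80°.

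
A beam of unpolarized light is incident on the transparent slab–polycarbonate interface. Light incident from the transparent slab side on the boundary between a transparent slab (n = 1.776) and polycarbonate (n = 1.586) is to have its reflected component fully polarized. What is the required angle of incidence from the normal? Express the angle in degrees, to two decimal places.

tan θ_B = n₂/n₁ = 1.586/1.776 = 0.8930. Taking the arctangent, θ_B = 41.77°.

θ_B ≈ 41.77°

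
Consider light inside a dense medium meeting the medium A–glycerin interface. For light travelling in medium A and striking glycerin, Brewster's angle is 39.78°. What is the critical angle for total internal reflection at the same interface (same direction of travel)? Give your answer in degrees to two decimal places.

θ_c ≈ 56.36°

From Brewster, n₂/n₁ = tan θ_B = tan 39.78° = 0.8326.
Then sin θ_c = n₂/n₁ = 0.8326, so θ_c = arcsin 0.8326 = 56.36°.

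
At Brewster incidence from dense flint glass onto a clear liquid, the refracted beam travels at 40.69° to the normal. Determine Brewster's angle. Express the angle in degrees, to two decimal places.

Brewster's condition makes the reflected and refracted beams perpendicular: θ_B + θ_t = 90°.
θ_B = 90° − 40.69° = 49.31°.

θ_B ≈ 49.31°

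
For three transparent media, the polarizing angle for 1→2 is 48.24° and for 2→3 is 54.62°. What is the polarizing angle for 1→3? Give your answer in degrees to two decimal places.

tan θ_B(1→2) = n₂/n₁ = tan 48.24° = 1.1200.
tan θ_B(2→3) = n₃/n₂ = tan 54.62° = 1.4082.
Multiplying, n₃/n₁ = 1.1200 × 1.4082 = 1.5772, and θ_B(1→3) = arctan 1.5772 = 57.62°.

θ_B ≈ 57.62°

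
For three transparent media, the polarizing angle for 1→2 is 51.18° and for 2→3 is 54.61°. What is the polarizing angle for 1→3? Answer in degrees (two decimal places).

tan θ_B(1→2) = n₂/n₁ = tan 51.18° = 1.2429.
tan θ_B(2→3) = n₃/n₂ = tan 54.61° = 1.4077.
So n₃/n₁ = (n₂/n₁)(n₃/n₂) = 1.2429 × 1.4077 = 1.7495.
θ_B(1→3) = arctan(1.7495) = 60.25°.

θ_B ≈ 60.25°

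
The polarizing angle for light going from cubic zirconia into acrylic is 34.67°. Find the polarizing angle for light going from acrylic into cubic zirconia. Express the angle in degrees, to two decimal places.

θ_B' ≈ 55.33°

The two Brewster angles are complementary: θ_B' = 90° − θ_B = 90° − 34.67° = 55.33°.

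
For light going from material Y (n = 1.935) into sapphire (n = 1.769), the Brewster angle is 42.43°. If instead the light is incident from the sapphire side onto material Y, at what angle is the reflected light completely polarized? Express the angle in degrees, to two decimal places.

θ_B' ≈ 47.57°

The two Brewster angles are complementary: θ_B' = 90° − θ_B = 90° − 42.43° = 47.57°.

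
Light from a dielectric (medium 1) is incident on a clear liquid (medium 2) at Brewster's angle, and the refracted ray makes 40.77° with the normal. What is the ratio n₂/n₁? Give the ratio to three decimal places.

n₂/n₁ ≈ 1.160

At Brewster incidence θ_B = 90° − θ_t = 90° − 40.77° = 49.23°.
tan θ_B = n₂/n₁, so n₂/n₁ = tan 49.23° = 1.160.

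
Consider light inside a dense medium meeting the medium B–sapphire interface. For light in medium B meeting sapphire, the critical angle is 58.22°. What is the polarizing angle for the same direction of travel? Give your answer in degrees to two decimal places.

θ_B ≈ 40.37°

n₂/n₁ = sin θ_c = sin 58.22° = 0.8501.
tan θ_B equals the same ratio, so θ_B = arctan(0.8501) = 40.37°.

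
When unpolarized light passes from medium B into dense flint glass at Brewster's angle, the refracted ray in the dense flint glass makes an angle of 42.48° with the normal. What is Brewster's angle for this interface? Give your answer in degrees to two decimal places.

Brewster's condition makes the reflected and refracted beams perpendicular: θ_B + θ_t = 90°.
So θ_B = 90° − θ_t = 90° − 42.48° = 47.52°.

θ_B ≈ 47.52°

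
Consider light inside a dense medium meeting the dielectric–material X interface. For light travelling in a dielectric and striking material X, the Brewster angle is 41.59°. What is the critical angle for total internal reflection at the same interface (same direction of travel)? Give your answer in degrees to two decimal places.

From Brewster, n₂/n₁ = tan θ_B = tan 41.59° = 0.8875.
Then sin θ_c = n₂/n₁ = 0.8875, so θ_c = arcsin 0.8875 = 62.56°.

θ_c ≈ 62.56°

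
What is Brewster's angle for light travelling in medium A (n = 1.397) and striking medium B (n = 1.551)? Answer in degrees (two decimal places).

tan θ_B = n₂/n₁ = 1.551/1.397 = 1.1102.
So θ_B = arctan 1.1102 = 47.99°.

θ_B ≈ 47.99°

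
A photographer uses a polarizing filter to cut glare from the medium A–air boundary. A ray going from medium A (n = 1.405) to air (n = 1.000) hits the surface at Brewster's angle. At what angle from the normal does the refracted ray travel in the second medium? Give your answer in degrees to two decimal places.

tan θ_B = n₂/n₁ = 1.000/1.405 = 0.7117, so θ_B = 35.44°.
The refracted ray is perpendicular to the reflected ray, so θ_t = 90° − θ_B = 54.56°.

θ_t ≈ 54.56°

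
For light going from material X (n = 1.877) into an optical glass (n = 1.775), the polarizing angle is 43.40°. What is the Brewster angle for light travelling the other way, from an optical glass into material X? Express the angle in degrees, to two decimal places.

tan θ_B' = n₁/n₂ = 1/tan θ_B, so θ_B' = 90° − θ_B.
θ_B' = 90° − 43.40° = 46.60°.

θ_B' ≈ 46.60°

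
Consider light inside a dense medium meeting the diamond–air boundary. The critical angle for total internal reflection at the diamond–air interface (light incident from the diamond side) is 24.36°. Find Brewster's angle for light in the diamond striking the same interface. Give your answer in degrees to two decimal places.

θ_B ≈ 22.41°

sin θ_c = n₂/n₁, so n₂/n₁ = sin 24.36° = 0.4125.
Brewster: tan θ_B = n₂/n₁ = 0.4125.
θ_B = arctan(0.4125) = 22.41°.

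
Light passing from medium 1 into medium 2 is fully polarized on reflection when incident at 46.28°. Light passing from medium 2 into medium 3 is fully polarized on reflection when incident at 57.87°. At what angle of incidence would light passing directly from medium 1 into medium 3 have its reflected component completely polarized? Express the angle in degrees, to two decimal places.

θ_B ≈ 59.01°

n₂/n₁ = tan 46.28° = 1.0457 and n₃/n₂ = tan 57.87° = 1.5923.
So n₃/n₁ = (n₂/n₁)(n₃/n₂) = 1.0457 × 1.5923 = 1.6651.
θ_B(1→3) = arctan(1.6651) = 59.01°.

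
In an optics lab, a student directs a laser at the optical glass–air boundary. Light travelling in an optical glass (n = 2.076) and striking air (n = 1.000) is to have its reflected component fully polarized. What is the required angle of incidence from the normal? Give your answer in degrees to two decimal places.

Here n₂/n₁ = 1.000/2.076 = 0.4817, and Brewster's law gives tan θ_B = n₂/n₁.
So θ_B = arctan 0.4817 = 25.72°.

θ_B ≈ 25.72°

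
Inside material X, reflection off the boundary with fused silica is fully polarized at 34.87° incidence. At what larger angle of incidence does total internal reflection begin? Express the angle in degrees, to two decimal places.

θ_c ≈ 44.17°

n₂/n₁ = tan 34.87° = 0.6968; the critical angle satisfies sin θ_c = n₂/n₁.
θ_c = arcsin(0.6968) = 44.17°.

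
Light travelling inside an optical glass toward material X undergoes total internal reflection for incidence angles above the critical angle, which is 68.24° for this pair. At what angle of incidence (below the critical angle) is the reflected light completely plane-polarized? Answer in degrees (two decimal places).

sin θ_c = n₂/n₁, so n₂/n₁ = sin 68.24° = 0.9287.
Brewster: tan θ_B = n₂/n₁ = 0.9287.
θ_B = arctan(0.9287) = 42.88°.

θ_B ≈ 42.88°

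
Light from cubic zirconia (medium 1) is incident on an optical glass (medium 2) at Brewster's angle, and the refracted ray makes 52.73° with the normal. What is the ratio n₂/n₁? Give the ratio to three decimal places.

n₂/n₁ ≈ 0.761

At Brewster incidence θ_B = 90° − θ_t = 90° − 52.73° = 37.27°.
tan θ_B = n₂/n₁, so n₂/n₁ = tan 37.27° = 0.761.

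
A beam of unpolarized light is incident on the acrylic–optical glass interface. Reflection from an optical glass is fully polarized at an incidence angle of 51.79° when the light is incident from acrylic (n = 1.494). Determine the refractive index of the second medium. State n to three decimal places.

Full polarization of the reflected beam means tan θ_B = n₂/n₁, where n₁ is the incident medium (acrylic).
n₂ = n₁ tan θ_B = 1.494 × tan 51.79° = 1.898.

n ≈ 1.898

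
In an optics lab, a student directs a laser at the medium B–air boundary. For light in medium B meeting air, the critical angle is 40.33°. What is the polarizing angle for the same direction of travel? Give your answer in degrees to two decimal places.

θ_B ≈ 32.91°

At the critical angle sin θ_c = n₂/n₁, giving n₂/n₁ = sin 40.33° = 0.6472.
Then tan θ_B = n₂/n₁ = 0.6472, so θ_B = arctan 0.6472 = 32.91°.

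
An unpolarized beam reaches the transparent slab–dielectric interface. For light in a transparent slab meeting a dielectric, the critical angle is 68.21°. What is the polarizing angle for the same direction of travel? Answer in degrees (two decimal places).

θ_B ≈ 42.88°

At the critical angle sin θ_c = n₂/n₁, giving n₂/n₁ = sin 68.21° = 0.9286.
Then tan θ_B = n₂/n₁ = 0.9286, so θ_B = arctan 0.9286 = 42.88°.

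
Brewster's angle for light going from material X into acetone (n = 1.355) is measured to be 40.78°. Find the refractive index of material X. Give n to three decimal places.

n ≈ 1.571

Brewster's law: tan θ_B = n₂/n₁ (light incident in material X, refracted into acetone).
n₁ = n₂ / tan θ_B = 1.355 / tan 40.78° = 1.571.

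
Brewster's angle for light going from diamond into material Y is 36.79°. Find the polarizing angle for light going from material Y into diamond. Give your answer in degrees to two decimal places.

θ_B' ≈ 53.21°

Reversing the direction swaps n₁ and n₂, so tan θ_B' = 1/tan θ_B and θ_B' = 90° − θ_B.
Hence θ_B' = 90° − 36.79° = 53.21°.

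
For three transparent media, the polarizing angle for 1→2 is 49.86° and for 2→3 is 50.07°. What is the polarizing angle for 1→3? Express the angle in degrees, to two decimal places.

θ_B ≈ 54.78°

Each Brewster angle gives a ratio: n₂/n₁ = tan 49.86° = 1.1859, n₃/n₂ = tan 50.07° = 1.1947.
So n₃/n₁ = (n₂/n₁)(n₃/n₂) = 1.1859 × 1.1947 = 1.4168.
θ_B(1→3) = arctan(1.4168) = 54.78°.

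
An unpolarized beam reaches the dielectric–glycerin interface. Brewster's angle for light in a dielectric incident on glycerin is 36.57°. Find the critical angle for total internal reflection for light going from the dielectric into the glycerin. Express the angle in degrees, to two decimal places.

θ_c ≈ 47.89°

tan θ_B = n₂/n₁ = tan 36.57° = 0.7419.
Total internal reflection: sin θ_c = n₂/n₁ = 0.7419.
θ_c = arcsin(0.7419) = 47.89°.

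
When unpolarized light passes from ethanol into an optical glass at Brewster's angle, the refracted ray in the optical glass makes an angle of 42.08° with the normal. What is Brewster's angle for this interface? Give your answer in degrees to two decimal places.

At Brewster's angle the reflected and refracted rays are perpendicular, so θ_B + θ_t = 90°.
So θ_B = 90° − θ_t = 90° − 42.08° = 47.92°.

θ_B ≈ 47.92°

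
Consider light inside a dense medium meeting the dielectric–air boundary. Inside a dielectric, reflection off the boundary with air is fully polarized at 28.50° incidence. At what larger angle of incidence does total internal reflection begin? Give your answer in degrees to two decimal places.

θ_c ≈ 32.89°

n₂/n₁ = tan 28.50° = 0.5430; the critical angle satisfies sin θ_c = n₂/n₁.
θ_c = arcsin(0.5430) = 32.89°.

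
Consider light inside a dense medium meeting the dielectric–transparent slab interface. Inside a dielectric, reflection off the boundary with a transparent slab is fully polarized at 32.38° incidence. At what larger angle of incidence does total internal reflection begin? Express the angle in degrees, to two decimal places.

tan θ_B = n₂/n₁ = tan 32.38° = 0.6341.
Total internal reflection: sin θ_c = n₂/n₁ = 0.6341.
θ_c = arcsin(0.6341) = 39.36°.

θ_c ≈ 39.36°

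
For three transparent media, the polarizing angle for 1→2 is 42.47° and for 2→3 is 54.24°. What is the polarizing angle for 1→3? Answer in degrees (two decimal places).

n₂/n₁ = tan 42.47° = 0.9154 and n₃/n₂ = tan 54.24° = 1.3886.
Multiplying, n₃/n₁ = 0.9154 × 1.3886 = 1.2711, and θ_B(1→3) = arctan 1.2711 = 51.81°.

θ_B ≈ 51.81°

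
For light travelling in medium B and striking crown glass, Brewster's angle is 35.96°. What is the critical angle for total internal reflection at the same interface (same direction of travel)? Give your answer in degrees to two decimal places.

θ_c ≈ 46.51°

From Brewster, n₂/n₁ = tan θ_B = tan 35.96° = 0.7255.
Then sin θ_c = n₂/n₁ = 0.7255, so θ_c = arcsin 0.7255 = 46.51°.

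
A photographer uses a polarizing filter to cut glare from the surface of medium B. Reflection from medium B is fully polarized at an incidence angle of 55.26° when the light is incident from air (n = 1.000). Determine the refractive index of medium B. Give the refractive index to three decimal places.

n ≈ 1.442

Full polarization of the reflected beam means tan θ_B = n₂/n₁, where n₁ is the incident medium (air).
n₂ = n₁ tan θ_B = 1.000 × tan 55.26° = 1.442.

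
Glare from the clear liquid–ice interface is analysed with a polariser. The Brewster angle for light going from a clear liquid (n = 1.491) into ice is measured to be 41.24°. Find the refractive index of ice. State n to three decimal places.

Full polarization of the reflected beam means tan θ_B = n₂/n₁, where n₁ is the incident medium (a clear liquid).
n₂ = n₁ tan θ_B = 1.491 × tan 41.24° = 1.307.

n ≈ 1.307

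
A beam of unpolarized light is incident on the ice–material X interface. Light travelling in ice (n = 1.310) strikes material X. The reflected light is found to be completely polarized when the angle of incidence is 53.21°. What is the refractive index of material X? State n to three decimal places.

At the polarizing angle, tan θ_B = n₂/n₁ with n₁ on the incident side (ice) and n₂ on the transmitted side (material X).
n₂ = n₁ tan θ_B = 1.310 × tan 53.21° = 1.752.

n ≈ 1.752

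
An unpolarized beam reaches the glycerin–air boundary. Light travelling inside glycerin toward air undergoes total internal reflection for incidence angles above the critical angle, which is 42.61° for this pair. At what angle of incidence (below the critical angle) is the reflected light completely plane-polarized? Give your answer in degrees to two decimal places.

θ_B ≈ 34.10°

sin θ_c = n₂/n₁, so n₂/n₁ = sin 42.61° = 0.6770.
Brewster: tan θ_B = n₂/n₁ = 0.6770.
θ_B = arctan(0.6770) = 34.10°.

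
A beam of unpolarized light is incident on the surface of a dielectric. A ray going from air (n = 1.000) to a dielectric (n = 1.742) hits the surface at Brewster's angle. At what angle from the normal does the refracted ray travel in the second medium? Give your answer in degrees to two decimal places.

θ_t ≈ 29.86°

θ_B = arctan(n₂/n₁) = arctan(1.742/1.000) = 60.14°.
At Brewster's angle the reflected and refracted rays are perpendicular, so θ_t = 90° − θ_B = 90° − 60.14° = 29.86°.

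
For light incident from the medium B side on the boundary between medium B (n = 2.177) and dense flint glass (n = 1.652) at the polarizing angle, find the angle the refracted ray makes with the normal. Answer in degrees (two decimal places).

First find Brewster's angle: tan θ_B = 1.652/2.177 = 0.7588, giving θ_B = 37.19°.
The refracted ray is perpendicular to the reflected ray, so θ_t = 90° − θ_B = 52.81°.

θ_t ≈ 52.81°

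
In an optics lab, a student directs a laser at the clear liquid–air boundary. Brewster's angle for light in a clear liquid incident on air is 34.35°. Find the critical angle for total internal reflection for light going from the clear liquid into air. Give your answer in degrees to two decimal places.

From Brewster, n₂/n₁ = tan θ_B = tan 34.35° = 0.6834.
Then sin θ_c = n₂/n₁ = 0.6834, so θ_c = arcsin 0.6834 = 43.11°.

θ_c ≈ 43.11°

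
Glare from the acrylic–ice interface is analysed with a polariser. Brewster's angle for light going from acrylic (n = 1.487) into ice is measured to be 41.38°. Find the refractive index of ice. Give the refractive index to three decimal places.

At Brewster's angle, tan θ_B = n₂/n₁ with n₁ on the incident side (acrylic) and n₂ on the transmitted side (ice).
n₂ = n₁ tan θ_B = 1.487 × tan 41.38° = 1.310.

n ≈ 1.310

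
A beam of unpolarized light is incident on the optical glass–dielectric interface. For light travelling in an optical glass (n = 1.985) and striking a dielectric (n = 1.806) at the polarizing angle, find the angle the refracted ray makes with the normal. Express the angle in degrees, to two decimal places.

θ_t ≈ 47.70°

tan θ_B = n₂/n₁ = 1.806/1.985 = 0.9098, so θ_B = 42.30°.
At Brewster's angle the reflected and refracted rays are perpendicular, so θ_t = 90° − θ_B = 90° − 42.30° = 47.70°.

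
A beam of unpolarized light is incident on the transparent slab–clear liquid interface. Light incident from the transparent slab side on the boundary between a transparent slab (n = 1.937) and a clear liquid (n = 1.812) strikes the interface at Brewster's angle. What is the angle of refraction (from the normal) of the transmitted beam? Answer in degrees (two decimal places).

tan θ_B = n₂/n₁ = 1.812/1.937 = 0.9355, so θ_B = 43.09°.
At Brewster's angle the reflected and refracted rays are perpendicular, so θ_t = 90° − θ_B = 90° − 43.09° = 46.91°.

θ_t ≈ 46.91°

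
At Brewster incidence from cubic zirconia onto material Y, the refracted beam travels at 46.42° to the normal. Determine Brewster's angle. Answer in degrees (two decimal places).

θ_B ≈ 43.58°

Since the reflected and refracted rays are at right angles at the polarizing angle, θ_B + θ_t = 90°.
θ_B = 90° − 46.42° = 43.58°.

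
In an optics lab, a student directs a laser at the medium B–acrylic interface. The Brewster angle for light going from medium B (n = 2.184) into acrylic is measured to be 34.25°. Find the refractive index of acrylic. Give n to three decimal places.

Brewster's law: tan θ_B = n₂/n₁ (light incident in medium B, refracted into acrylic).
n₂ = n₁ tan θ_B = 2.184 × tan 34.25° = 1.487.

n ≈ 1.487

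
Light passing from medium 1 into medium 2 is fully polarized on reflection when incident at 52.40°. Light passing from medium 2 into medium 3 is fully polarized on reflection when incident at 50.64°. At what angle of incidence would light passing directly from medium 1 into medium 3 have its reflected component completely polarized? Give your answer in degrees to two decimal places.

tan θ_B(1→2) = n₂/n₁ = tan 52.40° = 1.2985.
tan θ_B(2→3) = n₃/n₂ = tan 50.64° = 1.2192.
n₃/n₁ = 1.5831. Then tan θ_B(1→3) = n₃/n₁, so θ_B(1→3) = arctan(1.5831) = 57.72°.

θ_B ≈ 57.72°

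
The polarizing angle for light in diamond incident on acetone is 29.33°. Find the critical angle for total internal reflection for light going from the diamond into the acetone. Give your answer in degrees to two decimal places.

θ_c ≈ 34.18°

From Brewster, n₂/n₁ = tan θ_B = tan 29.33° = 0.5619.
Then sin θ_c = n₂/n₁ = 0.5619, so θ_c = arcsin 0.5619 = 34.18°.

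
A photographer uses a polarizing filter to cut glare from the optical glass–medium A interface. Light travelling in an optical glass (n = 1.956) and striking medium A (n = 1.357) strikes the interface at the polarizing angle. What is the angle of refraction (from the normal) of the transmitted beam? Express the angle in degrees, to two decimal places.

θ_t ≈ 55.25°

First find Brewster's angle: tan θ_B = 1.357/1.956 = 0.6938, giving θ_B = 34.75°.
The refracted ray is perpendicular to the reflected ray, so θ_t = 90° − θ_B = 55.25°.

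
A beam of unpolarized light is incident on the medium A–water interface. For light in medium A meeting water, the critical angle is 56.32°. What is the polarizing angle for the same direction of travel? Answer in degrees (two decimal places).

θ_B ≈ 39.77°

sin θ_c = n₂/n₁, so n₂/n₁ = sin 56.32° = 0.8321.
Brewster: tan θ_B = n₂/n₁ = 0.8321.
θ_B = arctan(0.8321) = 39.77°.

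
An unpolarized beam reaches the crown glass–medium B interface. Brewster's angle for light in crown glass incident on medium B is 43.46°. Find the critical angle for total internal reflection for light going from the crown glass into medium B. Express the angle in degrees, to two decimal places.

θ_c ≈ 71.38°

tan θ_B = n₂/n₁ = tan 43.46° = 0.9476.
Total internal reflection: sin θ_c = n₂/n₁ = 0.9476.
θ_c = arcsin(0.9476) = 71.38°.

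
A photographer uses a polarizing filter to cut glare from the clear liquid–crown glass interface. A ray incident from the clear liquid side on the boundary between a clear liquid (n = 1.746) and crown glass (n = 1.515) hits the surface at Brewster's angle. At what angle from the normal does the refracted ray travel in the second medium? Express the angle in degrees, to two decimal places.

θ_B = arctan(n₂/n₁) = arctan(1.515/1.746) = 40.95°.
At Brewster's angle the reflected and refracted rays are perpendicular, so θ_t = 90° − θ_B = 90° − 40.95° = 49.05°.

θ_t ≈ 49.05°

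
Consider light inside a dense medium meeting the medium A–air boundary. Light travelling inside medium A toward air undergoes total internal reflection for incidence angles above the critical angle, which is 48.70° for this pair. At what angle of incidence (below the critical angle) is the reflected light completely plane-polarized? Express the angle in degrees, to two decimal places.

sin θ_c = n₂/n₁, so n₂/n₁ = sin 48.70° = 0.7513.
Brewster: tan θ_B = n₂/n₁ = 0.7513.
θ_B = arctan(0.7513) = 36.92°.

θ_B ≈ 36.92°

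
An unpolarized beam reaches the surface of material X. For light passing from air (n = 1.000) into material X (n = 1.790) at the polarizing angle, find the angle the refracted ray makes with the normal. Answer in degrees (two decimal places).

θ_t ≈ 29.19°

First find Brewster's angle: tan θ_B = 1.790/1.000 = 1.7900, giving θ_B = 60.81°.
Since θ_B + θ_t = 90° at Brewster incidence, θ_t = 90° − 60.81° = 29.19°.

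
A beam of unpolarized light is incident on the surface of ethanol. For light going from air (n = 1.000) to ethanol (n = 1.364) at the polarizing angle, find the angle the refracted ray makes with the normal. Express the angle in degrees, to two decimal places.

tan θ_B = n₂/n₁ = 1.364/1.000 = 1.3640, so θ_B = 53.75°.
Since θ_B + θ_t = 90° at Brewster incidence, θ_t = 90° − 53.75° = 36.25°.

θ_t ≈ 36.25°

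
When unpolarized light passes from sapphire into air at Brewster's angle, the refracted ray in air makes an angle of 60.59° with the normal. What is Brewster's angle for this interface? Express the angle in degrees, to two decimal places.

At Brewster's angle the reflected and refracted rays are perpendicular, so θ_B + θ_t = 90°.
So θ_B = 90° − θ_t = 90° − 60.59° = 29.41°.

θ_B ≈ 29.41°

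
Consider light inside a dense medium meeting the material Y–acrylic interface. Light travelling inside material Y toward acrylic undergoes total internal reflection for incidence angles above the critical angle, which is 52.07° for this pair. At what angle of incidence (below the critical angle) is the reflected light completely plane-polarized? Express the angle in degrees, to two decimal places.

sin θ_c = n₂/n₁, so n₂/n₁ = sin 52.07° = 0.7888.
Brewster: tan θ_B = n₂/n₁ = 0.7888.
θ_B = arctan(0.7888) = 38.27°.

θ_B ≈ 38.27°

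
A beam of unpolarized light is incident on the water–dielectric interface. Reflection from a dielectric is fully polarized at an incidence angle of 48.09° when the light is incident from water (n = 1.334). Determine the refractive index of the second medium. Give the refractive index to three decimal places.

Brewster's law: tan θ_B = n₂/n₁ (light incident in water, refracted into a dielectric).
n₂ = n₁ tan θ_B = 1.334 × tan 48.09° = 1.486.

n ≈ 1.486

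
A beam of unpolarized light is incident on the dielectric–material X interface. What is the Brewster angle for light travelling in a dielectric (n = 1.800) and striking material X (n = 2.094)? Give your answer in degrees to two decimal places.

Brewster's condition: tan θ_B = n₂/n₁ = 2.094/1.800 = 1.1633.
So θ_B = arctan 1.1633 = 49.32°.

θ_B ≈ 49.32°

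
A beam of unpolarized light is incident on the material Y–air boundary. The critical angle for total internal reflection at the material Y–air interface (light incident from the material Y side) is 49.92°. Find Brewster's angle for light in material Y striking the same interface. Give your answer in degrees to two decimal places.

sin θ_c = n₂/n₁, so n₂/n₁ = sin 49.92° = 0.7651.
Brewster: tan θ_B = n₂/n₁ = 0.7651.
θ_B = arctan(0.7651) = 37.42°.

θ_B ≈ 37.42°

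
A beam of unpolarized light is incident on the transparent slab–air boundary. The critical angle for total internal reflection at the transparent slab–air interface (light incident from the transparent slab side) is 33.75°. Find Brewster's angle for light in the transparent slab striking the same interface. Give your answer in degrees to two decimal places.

sin θ_c = n₂/n₁, so n₂/n₁ = sin 33.75° = 0.5556.
Brewster: tan θ_B = n₂/n₁ = 0.5556.
θ_B = arctan(0.5556) = 29.06°.

θ_B ≈ 29.06°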